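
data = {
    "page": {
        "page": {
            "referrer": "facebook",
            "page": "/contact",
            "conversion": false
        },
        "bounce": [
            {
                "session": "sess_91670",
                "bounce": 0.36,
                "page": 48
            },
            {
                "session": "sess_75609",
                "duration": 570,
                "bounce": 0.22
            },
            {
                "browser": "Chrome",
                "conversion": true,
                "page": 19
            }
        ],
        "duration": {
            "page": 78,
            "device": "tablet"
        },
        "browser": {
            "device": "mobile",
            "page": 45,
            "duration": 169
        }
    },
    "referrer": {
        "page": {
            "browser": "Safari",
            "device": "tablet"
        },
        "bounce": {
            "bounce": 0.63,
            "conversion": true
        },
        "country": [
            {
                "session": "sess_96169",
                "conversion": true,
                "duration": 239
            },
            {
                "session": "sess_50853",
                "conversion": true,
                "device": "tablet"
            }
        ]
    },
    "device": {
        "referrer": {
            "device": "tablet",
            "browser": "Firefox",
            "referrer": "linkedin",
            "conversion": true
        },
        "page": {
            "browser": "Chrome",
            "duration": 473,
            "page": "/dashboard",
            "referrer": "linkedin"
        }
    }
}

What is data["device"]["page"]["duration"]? 473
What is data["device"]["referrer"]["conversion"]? True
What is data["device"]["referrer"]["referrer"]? "linkedin"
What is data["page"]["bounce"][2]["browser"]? "Chrome"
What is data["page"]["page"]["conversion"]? False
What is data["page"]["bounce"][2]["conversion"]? True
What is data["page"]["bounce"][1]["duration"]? 570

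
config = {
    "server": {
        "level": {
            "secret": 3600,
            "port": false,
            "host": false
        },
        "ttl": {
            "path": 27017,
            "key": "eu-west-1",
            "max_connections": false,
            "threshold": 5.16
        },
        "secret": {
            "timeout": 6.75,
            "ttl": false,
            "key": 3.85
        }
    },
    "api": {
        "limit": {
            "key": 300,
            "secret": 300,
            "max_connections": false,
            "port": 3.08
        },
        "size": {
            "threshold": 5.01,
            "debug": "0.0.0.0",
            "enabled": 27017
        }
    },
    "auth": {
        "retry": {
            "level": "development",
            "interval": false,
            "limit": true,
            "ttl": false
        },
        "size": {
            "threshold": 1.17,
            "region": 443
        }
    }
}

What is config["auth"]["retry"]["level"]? "development"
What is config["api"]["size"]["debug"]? "0.0.0.0"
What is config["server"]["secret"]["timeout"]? 6.75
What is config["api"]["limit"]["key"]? 300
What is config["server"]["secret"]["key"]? 3.85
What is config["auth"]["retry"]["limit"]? True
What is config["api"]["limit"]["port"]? 3.08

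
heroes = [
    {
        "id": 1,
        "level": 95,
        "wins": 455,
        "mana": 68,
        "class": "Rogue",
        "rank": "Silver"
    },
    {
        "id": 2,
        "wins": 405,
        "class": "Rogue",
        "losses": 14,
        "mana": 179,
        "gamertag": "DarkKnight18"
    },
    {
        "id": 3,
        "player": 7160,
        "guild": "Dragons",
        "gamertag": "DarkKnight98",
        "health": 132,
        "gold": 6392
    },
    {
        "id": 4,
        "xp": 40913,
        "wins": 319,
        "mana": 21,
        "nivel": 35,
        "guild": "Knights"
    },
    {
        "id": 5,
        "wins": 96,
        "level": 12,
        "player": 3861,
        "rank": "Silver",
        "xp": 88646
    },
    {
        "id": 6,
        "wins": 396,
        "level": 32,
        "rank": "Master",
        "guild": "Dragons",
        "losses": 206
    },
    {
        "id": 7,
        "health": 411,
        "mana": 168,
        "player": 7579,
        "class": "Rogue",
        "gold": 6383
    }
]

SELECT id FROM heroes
[1, 2, 3, 4, 5, 6, 7]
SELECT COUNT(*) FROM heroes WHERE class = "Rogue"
3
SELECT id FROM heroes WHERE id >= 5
[5, 6, 7]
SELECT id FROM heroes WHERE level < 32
[5]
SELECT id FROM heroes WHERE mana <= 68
[1, 4]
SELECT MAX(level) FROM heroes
95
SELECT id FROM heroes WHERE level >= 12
[1, 5, 6]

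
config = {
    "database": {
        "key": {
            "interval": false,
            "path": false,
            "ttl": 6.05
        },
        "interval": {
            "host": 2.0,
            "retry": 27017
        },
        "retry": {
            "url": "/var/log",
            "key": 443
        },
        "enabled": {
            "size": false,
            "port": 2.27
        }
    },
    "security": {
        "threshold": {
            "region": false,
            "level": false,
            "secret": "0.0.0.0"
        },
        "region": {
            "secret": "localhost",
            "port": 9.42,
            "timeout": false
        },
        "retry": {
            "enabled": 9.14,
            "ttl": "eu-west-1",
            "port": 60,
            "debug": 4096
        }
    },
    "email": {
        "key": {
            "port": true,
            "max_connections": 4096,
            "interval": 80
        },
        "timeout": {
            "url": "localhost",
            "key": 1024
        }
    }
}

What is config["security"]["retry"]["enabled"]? 9.14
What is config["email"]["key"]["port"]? True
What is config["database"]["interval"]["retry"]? 27017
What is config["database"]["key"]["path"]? False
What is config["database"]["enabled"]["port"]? 2.27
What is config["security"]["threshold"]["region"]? False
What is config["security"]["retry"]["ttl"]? "eu-west-1"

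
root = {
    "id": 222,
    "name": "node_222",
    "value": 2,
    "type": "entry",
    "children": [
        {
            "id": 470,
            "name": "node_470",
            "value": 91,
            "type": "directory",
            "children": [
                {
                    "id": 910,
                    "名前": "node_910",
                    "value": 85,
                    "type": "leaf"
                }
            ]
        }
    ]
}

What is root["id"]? 222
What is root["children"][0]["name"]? "node_470"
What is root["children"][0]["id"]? 470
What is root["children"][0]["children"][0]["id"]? 910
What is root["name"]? "node_222"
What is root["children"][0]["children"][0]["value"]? 85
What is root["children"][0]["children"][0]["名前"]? "node_910"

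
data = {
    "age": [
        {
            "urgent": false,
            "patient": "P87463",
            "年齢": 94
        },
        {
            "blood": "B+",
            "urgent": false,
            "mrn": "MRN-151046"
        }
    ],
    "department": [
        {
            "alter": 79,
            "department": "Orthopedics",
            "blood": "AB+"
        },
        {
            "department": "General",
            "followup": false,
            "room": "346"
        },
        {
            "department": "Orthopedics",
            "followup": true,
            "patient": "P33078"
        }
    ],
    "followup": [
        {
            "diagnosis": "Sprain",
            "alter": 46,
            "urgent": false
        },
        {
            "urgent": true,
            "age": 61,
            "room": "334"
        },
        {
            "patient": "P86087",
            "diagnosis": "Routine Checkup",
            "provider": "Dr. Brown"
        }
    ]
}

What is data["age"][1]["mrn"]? "MRN-151046"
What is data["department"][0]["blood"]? "AB+"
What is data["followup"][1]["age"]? 61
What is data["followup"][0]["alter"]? 46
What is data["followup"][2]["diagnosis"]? "Routine Checkup"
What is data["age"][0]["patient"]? "P87463"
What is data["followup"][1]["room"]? "334"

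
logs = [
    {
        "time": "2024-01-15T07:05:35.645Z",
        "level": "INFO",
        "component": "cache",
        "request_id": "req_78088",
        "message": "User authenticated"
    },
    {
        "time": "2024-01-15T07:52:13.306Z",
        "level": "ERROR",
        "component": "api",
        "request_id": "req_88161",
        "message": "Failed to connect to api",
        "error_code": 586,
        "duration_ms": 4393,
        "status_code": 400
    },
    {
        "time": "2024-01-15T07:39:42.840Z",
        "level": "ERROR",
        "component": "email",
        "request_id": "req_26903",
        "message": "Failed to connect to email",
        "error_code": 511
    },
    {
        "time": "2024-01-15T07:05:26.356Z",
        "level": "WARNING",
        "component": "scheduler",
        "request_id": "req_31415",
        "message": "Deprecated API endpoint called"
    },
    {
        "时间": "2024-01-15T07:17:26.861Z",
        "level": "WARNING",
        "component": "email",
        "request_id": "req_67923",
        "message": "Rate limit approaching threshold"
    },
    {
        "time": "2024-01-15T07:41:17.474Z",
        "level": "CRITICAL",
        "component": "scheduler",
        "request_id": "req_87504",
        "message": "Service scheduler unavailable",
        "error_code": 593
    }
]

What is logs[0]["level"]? "INFO"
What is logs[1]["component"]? "api"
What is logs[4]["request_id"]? "req_67923"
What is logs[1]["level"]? "ERROR"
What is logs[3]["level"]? "WARNING"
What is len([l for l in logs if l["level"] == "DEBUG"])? 0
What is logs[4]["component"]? "email"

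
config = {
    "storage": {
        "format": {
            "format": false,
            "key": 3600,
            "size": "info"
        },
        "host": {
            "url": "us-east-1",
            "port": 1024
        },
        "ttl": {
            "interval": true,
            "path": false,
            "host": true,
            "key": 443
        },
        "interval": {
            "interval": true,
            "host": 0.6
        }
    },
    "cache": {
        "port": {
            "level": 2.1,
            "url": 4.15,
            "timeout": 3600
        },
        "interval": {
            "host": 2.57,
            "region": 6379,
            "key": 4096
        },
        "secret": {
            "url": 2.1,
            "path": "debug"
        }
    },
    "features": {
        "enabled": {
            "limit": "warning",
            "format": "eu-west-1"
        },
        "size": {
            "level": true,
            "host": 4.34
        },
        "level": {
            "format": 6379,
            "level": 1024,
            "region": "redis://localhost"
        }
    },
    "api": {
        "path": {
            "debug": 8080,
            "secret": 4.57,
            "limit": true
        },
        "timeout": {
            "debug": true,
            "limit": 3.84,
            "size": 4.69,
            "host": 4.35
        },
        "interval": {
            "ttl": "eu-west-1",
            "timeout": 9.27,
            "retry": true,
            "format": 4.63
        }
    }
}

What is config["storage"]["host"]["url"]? "us-east-1"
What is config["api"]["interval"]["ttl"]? "eu-west-1"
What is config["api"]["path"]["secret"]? 4.57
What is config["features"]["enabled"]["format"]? "eu-west-1"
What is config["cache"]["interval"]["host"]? 2.57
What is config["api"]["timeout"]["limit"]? 3.84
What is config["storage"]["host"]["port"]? 1024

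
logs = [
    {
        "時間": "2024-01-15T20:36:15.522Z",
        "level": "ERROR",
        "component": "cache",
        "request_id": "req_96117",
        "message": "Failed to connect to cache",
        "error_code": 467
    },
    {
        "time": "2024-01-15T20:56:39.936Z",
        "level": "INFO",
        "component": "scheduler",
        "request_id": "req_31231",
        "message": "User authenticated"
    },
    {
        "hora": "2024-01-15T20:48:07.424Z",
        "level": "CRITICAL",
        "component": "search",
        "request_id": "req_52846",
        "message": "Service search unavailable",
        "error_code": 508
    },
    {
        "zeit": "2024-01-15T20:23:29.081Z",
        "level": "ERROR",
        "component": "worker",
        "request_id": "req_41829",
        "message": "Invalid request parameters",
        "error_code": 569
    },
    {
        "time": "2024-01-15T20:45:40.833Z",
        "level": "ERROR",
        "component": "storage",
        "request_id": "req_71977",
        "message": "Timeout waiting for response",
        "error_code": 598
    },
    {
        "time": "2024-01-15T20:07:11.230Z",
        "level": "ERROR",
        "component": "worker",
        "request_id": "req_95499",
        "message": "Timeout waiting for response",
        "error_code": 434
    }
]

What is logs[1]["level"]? "INFO"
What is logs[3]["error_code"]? 569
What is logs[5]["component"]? "worker"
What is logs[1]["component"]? "scheduler"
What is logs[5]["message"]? "Timeout waiting for response"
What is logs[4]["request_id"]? "req_71977"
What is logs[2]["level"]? "CRITICAL"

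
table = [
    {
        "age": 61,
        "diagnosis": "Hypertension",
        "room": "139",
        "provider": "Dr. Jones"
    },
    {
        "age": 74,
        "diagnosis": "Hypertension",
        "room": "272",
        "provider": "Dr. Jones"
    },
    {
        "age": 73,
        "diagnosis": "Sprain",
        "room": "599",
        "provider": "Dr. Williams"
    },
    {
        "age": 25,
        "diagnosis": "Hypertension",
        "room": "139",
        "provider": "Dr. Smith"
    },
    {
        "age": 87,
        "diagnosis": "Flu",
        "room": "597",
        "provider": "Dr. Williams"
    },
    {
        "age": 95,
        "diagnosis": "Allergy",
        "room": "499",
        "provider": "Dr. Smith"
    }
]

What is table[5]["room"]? "499"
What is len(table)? 6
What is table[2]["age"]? 73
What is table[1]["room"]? "272"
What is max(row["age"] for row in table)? 95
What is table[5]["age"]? 95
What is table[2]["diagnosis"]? "Sprain"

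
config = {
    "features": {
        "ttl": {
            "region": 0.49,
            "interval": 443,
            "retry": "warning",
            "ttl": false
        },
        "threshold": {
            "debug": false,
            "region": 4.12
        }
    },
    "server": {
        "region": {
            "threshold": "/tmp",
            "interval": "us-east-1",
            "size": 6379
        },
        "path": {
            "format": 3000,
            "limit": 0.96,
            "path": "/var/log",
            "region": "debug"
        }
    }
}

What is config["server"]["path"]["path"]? "/var/log"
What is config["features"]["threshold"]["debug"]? False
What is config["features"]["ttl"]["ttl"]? False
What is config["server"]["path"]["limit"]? 0.96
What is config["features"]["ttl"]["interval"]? 443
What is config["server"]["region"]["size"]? 6379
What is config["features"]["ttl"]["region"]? 0.49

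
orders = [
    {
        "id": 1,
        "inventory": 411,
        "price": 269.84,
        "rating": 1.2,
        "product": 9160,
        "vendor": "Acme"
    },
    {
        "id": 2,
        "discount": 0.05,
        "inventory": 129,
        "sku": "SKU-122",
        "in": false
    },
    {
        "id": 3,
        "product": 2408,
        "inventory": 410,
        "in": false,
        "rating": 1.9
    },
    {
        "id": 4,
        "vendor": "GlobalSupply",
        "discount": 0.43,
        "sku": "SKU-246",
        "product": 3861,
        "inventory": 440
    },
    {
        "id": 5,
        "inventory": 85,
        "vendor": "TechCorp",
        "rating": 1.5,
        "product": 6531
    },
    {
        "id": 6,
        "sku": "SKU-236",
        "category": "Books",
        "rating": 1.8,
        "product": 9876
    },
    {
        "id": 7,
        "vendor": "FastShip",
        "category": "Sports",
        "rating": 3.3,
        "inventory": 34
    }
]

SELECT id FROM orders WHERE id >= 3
[3, 4, 5, 6, 7]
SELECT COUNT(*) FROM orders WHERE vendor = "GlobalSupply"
1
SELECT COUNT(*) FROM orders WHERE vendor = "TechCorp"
1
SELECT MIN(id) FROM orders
1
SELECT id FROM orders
[1, 2, 3, 4, 5, 6, 7]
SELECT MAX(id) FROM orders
7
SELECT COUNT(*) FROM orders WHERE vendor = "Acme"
1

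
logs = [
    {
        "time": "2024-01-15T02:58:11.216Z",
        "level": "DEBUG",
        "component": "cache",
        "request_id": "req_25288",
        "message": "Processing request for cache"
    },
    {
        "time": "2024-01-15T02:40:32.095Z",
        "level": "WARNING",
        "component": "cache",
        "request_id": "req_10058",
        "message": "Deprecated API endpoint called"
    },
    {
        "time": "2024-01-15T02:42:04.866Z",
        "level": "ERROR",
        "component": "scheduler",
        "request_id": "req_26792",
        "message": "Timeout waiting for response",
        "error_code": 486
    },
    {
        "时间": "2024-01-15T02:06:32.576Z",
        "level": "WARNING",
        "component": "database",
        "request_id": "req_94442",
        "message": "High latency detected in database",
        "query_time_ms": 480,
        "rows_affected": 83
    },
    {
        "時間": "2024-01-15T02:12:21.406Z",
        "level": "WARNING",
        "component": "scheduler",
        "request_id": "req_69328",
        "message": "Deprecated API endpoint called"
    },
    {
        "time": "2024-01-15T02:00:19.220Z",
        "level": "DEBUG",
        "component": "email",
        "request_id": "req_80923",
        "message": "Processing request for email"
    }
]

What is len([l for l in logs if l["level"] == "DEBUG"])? 2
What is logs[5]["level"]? "DEBUG"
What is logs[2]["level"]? "ERROR"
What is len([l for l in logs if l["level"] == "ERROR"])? 1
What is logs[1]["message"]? "Deprecated API endpoint called"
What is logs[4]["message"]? "Deprecated API endpoint called"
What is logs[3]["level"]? "WARNING"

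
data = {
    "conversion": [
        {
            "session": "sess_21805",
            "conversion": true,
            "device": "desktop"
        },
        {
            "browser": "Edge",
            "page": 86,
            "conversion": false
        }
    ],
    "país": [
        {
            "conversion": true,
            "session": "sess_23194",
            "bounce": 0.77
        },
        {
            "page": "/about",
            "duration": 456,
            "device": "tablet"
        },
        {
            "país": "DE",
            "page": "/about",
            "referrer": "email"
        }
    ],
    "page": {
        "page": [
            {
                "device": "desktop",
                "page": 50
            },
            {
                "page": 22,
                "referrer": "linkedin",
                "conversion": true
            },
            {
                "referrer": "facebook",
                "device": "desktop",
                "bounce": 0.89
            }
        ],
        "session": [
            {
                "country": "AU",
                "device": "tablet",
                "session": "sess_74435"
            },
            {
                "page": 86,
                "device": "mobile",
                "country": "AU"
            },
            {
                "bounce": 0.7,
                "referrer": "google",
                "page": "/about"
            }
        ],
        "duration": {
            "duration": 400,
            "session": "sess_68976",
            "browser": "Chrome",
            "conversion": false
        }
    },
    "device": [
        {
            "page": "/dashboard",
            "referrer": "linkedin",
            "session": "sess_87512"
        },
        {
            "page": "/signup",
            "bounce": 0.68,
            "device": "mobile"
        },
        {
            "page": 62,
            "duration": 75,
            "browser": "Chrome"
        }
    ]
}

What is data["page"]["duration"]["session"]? "sess_68976"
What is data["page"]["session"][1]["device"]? "mobile"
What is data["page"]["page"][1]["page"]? 22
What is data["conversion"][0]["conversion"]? True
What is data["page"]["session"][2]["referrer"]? "google"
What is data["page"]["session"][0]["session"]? "sess_74435"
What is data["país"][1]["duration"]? 456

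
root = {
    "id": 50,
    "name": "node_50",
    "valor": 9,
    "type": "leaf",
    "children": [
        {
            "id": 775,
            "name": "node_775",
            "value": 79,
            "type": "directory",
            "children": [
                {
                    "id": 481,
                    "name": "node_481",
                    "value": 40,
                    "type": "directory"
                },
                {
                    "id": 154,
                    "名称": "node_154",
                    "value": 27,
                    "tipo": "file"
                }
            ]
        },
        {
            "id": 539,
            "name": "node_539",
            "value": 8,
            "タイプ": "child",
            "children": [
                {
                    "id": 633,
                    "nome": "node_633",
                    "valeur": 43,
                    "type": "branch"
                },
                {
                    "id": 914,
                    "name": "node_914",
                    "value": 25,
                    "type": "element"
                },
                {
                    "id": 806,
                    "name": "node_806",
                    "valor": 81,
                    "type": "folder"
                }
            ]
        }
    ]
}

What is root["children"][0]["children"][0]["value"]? 40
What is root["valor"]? 9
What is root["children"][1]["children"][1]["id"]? 914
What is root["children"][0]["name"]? "node_775"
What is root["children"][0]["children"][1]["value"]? 27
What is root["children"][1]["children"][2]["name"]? "node_806"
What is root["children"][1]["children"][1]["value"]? 25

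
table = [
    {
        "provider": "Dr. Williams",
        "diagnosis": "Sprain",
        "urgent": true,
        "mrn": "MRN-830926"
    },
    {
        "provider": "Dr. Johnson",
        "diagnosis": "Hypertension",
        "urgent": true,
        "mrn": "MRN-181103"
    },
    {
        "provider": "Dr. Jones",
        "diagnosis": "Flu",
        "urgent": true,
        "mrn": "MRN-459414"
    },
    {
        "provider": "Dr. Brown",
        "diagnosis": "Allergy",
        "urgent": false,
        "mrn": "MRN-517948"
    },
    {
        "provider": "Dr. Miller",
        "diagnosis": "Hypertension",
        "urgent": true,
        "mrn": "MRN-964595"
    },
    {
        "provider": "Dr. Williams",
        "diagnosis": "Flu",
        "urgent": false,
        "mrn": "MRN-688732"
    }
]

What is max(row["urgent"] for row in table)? True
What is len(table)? 6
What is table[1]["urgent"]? True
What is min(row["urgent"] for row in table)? False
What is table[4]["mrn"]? "MRN-964595"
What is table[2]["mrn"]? "MRN-459414"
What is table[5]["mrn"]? "MRN-688732"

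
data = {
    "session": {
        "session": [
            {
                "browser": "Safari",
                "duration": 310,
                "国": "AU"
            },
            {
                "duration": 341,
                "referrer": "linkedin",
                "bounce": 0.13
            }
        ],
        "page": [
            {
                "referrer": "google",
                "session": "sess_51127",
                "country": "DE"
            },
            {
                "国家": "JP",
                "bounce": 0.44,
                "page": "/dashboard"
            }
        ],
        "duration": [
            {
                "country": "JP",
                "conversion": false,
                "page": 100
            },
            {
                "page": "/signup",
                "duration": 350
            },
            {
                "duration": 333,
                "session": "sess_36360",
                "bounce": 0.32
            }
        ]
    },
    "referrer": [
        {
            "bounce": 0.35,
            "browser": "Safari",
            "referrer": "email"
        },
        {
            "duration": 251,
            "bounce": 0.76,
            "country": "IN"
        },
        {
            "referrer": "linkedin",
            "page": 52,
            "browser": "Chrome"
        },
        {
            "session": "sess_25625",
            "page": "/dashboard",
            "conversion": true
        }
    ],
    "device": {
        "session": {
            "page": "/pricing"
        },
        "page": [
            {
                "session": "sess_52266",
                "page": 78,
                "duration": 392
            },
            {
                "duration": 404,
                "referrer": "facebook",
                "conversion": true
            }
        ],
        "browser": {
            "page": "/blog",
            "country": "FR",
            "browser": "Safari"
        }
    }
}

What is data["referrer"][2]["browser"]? "Chrome"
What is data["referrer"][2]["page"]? 52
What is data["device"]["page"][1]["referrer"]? "facebook"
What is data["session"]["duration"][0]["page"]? 100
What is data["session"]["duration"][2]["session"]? "sess_36360"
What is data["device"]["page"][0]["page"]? 78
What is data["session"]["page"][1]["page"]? "/dashboard"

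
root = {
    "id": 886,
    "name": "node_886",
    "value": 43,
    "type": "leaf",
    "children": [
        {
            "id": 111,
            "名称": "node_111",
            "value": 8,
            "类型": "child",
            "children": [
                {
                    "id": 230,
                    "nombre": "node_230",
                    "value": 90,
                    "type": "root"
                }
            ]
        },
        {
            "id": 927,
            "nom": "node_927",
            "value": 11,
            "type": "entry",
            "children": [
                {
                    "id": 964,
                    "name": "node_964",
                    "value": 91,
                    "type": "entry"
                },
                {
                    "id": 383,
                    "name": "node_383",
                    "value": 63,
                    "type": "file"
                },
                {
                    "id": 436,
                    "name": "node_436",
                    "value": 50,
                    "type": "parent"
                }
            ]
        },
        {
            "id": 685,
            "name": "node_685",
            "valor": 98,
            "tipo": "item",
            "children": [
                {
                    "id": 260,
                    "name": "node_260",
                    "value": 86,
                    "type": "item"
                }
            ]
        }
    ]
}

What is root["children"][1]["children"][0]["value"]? 91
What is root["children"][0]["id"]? 111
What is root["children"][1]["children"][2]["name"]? "node_436"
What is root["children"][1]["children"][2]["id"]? 436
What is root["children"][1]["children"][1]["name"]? "node_383"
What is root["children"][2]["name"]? "node_685"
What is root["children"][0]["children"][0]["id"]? 230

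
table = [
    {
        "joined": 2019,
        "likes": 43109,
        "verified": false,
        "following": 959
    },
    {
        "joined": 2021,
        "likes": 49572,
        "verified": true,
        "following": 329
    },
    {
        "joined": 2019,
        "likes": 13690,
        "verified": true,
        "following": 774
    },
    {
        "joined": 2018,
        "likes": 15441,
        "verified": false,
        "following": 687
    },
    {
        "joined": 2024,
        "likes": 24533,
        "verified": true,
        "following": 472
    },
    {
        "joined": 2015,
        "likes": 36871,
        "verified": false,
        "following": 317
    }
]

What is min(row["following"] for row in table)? 317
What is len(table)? 6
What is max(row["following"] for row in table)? 959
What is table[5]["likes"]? 36871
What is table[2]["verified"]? True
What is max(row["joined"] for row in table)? 2024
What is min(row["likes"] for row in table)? 13690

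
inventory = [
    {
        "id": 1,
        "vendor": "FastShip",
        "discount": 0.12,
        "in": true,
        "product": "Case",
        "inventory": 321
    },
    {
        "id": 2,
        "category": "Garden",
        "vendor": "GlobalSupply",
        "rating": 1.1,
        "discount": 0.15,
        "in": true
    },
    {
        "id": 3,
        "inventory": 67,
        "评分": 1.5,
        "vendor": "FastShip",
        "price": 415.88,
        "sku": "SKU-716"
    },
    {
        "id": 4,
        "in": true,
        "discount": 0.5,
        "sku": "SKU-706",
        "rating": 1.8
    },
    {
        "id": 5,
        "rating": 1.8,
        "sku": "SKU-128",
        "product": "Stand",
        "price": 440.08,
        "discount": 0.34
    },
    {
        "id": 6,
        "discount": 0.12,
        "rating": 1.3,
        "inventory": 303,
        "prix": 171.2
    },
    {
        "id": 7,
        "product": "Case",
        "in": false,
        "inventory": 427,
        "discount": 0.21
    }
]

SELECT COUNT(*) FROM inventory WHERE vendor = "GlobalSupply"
1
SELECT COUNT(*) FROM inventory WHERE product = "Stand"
1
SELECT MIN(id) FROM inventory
1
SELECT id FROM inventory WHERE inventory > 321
[7]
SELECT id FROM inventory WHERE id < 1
[]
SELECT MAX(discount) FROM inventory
0.5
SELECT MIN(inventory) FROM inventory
67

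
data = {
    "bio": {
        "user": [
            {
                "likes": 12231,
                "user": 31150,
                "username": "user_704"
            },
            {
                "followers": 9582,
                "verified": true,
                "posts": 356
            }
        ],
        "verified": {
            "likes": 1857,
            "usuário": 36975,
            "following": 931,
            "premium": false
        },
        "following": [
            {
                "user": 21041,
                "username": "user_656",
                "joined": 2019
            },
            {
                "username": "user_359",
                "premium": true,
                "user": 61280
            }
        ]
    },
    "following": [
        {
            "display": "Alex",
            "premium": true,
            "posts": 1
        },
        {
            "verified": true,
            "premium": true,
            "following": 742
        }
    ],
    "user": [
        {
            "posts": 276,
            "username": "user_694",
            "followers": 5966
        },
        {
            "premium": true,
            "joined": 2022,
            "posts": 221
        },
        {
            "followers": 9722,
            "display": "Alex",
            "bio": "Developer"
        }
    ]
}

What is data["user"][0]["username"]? "user_694"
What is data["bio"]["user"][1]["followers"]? 9582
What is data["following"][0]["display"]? "Alex"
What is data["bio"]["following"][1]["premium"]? True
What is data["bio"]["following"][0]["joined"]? 2019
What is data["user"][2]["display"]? "Alex"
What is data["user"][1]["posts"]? 221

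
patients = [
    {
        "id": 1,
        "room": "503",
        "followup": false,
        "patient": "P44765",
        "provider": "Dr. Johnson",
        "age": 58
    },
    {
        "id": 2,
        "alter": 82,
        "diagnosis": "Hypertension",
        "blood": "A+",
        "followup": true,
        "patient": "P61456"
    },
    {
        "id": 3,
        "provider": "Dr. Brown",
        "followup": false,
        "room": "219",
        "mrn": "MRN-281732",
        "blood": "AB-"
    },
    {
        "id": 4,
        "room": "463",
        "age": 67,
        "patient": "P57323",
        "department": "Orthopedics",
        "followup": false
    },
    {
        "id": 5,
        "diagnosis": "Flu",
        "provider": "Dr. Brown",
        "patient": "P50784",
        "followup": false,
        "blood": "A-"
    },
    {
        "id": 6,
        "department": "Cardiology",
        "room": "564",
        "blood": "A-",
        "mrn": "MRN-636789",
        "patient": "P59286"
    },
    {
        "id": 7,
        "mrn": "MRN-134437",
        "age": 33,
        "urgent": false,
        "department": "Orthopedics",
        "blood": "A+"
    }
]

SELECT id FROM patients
[1, 2, 3, 4, 5, 6, 7]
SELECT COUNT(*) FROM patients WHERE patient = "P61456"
1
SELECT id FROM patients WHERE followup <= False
[1, 3, 4, 5]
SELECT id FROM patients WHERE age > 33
[1, 4]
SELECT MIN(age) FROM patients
33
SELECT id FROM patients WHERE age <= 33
[7]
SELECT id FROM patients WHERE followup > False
[2]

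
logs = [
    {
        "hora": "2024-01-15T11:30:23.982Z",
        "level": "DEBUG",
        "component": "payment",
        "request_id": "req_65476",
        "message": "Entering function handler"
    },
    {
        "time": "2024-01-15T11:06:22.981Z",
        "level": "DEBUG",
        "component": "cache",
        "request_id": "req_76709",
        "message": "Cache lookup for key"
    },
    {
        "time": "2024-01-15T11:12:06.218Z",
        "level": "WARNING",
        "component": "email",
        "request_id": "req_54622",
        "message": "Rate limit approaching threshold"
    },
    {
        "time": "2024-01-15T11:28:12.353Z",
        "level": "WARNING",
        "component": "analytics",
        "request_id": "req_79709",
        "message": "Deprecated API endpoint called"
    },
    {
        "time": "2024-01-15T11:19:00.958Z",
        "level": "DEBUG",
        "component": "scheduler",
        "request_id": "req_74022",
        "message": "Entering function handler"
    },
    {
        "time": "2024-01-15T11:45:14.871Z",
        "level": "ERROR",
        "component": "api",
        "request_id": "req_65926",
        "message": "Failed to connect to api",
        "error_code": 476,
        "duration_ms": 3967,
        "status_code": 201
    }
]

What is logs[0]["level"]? "DEBUG"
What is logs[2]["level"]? "WARNING"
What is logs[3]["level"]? "WARNING"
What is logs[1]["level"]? "DEBUG"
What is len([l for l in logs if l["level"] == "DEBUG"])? 3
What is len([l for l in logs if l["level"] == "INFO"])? 0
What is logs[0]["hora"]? "2024-01-15T11:30:23.982Z"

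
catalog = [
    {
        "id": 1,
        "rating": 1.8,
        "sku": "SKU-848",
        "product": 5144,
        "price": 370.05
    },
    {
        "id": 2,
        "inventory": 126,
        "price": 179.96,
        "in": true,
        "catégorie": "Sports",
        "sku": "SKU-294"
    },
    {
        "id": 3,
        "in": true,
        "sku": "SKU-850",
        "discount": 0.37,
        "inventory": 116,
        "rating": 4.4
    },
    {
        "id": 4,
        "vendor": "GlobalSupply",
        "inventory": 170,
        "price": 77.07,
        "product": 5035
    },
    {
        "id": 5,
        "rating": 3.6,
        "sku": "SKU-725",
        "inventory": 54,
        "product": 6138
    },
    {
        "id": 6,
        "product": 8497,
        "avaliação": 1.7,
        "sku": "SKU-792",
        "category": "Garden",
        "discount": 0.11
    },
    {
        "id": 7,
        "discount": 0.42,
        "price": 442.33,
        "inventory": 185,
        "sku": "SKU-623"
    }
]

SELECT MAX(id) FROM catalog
7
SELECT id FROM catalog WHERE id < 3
[1, 2]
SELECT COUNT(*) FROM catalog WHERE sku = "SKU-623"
1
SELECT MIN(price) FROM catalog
77.07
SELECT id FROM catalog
[1, 2, 3, 4, 5, 6, 7]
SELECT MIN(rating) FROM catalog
1.8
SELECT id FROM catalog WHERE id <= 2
[1, 2]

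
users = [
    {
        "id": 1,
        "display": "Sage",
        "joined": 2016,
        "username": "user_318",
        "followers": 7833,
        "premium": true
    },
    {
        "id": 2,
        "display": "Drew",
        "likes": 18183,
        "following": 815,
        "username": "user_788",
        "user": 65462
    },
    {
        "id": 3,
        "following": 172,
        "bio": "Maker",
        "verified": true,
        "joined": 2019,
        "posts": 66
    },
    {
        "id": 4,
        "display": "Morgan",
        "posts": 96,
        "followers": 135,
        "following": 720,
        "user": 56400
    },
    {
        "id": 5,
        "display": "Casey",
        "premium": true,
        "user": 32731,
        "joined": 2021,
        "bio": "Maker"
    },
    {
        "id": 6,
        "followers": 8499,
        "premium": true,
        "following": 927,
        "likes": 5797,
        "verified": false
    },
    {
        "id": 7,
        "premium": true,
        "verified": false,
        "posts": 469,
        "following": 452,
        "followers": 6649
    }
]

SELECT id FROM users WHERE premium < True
[]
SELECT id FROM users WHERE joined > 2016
[3, 5]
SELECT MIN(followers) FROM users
135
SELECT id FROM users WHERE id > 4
[5, 6, 7]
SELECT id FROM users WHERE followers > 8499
[]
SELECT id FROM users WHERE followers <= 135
[4]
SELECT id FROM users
[1, 2, 3, 4, 5, 6, 7]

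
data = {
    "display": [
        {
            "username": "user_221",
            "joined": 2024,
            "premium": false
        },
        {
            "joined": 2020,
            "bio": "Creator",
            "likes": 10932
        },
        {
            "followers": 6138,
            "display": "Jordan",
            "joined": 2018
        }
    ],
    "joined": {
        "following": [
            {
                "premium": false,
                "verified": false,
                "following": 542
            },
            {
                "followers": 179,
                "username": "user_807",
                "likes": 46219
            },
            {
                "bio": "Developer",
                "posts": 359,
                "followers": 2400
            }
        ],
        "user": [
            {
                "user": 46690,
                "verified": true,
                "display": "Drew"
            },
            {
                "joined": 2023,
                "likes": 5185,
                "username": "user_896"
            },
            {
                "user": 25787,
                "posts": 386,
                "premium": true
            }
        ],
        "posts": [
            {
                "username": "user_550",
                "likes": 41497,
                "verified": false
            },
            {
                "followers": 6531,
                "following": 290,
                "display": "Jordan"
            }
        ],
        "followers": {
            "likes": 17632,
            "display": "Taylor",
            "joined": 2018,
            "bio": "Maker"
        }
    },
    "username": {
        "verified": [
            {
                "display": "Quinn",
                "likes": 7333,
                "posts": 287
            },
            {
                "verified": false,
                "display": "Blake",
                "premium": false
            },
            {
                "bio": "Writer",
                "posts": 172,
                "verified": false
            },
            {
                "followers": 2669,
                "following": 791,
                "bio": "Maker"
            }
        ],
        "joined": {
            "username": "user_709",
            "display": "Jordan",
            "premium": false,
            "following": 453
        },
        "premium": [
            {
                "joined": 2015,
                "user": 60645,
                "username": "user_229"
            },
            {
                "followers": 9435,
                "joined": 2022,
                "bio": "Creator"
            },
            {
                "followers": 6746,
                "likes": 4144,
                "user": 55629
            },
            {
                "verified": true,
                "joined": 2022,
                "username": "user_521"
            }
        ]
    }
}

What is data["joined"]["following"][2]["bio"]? "Developer"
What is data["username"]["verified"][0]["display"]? "Quinn"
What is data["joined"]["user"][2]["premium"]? True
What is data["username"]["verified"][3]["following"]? 791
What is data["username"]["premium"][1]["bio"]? "Creator"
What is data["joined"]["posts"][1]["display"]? "Jordan"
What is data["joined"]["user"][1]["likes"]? 5185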